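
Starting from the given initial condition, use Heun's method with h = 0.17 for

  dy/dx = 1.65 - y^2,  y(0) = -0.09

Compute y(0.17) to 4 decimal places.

0.1868

Heun: k1 = f(x_n, y_n); k2 = f(x_n + h, y_n + h·k1); y_{n+1} = y_n + (h/2)·(k1 + k2).
x=0.000000, y=-0.090000:
  k1 = f(0.000000, -0.090000) = 1.641900
  k2 = f(0.170000, 0.189123) = 1.614232
  y ← -0.090000 + (0.17/2)·(1.641900 + 1.614232) = 0.186771
y(0.17) ≈ 0.1868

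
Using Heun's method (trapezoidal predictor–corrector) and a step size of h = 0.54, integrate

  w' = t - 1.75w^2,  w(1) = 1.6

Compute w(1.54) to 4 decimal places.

1.0394

Heun: k1 = f(t_n, w_n); k2 = f(t_n + h, w_n + h·k1); w_{n+1} = w_n + (h/2)·(k1 + k2).
t=1.000000, w=1.600000:
  k1 = f(1.000000, 1.600000) = -3.480000
  k2 = f(1.540000, -0.279200) = 1.403583
  w ← 1.600000 + (0.54/2)·(-3.480000 + 1.403583) = 1.039367
w(1.54) ≈ 1.0394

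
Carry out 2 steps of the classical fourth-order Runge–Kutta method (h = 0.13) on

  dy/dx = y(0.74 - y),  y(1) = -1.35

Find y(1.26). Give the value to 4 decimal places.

RK4: k1 = f(x_n, y_n); k2 = f(x_n + h/2, y_n + (h/2)·k1); k3 = f(x_n + h/2, y_n + (h/2)·k2); k4 = f(x_n + h, y_n + h·k3); y_{n+1} = y_n + (h/6)·(k1 + 2k2 + 2k3 + k4).
x=1.000000, y=-1.350000:
  k1 = f(1.000000, -1.350000) = -2.821500
  k2 = f(1.065000, -1.533397) = -3.486022
  k3 = f(1.065000, -1.576591) = -3.652318
  k4 = f(1.130000, -1.824801) = -4.680253
  y ← -1.350000 + (0.13/6)·(k1 + 2k2 + 2k3 + k4) = -1.821866
x=1.130000, y=-1.821866:
  k1 = f(1.130000, -1.821866) = -4.667377
  k2 = f(1.195000, -2.125246) = -6.089350
  k3 = f(1.195000, -2.217674) = -6.559156
  k4 = f(1.260000, -2.674556) = -9.132423
  y ← -1.821866 + (0.13/6)·(k1 + 2k2 + 2k3 + k4) = -2.668964
y(1.26) ≈ -2.6690

-2.6690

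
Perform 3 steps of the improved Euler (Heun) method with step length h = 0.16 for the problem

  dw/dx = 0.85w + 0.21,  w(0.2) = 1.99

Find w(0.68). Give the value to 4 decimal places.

3.1132

Heun: k1 = f(x_n, w_n); k2 = f(x_n + h, w_n + h·k1); w_{n+1} = w_n + (h/2)·(k1 + k2).
x=0.200000, w=1.990000:
  k1 = f(0.200000, 1.990000) = 1.901500
  k2 = f(0.360000, 2.294240) = 2.160104
  w ← 1.990000 + (0.16/2)·(1.901500 + 2.160104) = 2.314928
x=0.360000, w=2.314928:
  k1 = f(0.360000, 2.314928) = 2.177689
  k2 = f(0.520000, 2.663359) = 2.473855
  w ← 2.314928 + (0.16/2)·(2.177689 + 2.473855) = 2.687052
x=0.520000, w=2.687052:
  k1 = f(0.520000, 2.687052) = 2.493994
  k2 = f(0.680000, 3.086091) = 2.833177
  w ← 2.687052 + (0.16/2)·(2.493994 + 2.833177) = 3.113226
w(0.68) ≈ 3.1132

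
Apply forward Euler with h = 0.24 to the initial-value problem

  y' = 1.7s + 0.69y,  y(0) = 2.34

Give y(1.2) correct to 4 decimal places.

6.1898

Euler: y_{n+1} = y_n + h·f(s_n, y_n).
s=0.000000, y=2.340000: f=1.614600 → y ← 2.340000 + 0.24·1.614600 = 2.727504
s=0.240000, y=2.727504: f=2.289978 → y ← 2.727504 + 0.24·2.289978 = 3.277099
s=0.480000, y=3.277099: f=3.077198 → y ← 3.277099 + 0.24·3.077198 = 4.015626
s=0.720000, y=4.015626: f=3.994782 → y ← 4.015626 + 0.24·3.994782 = 4.974374
s=0.960000, y=4.974374: f=5.064318 → y ← 4.974374 + 0.24·5.064318 = 6.189810
y(1.2) ≈ 6.1898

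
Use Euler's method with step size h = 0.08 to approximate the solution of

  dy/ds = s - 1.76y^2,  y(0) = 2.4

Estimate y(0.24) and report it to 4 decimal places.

Euler: y_{n+1} = y_n + h·f(s_n, y_n).
s=0.000000, y=2.400000: f=-10.137600 → y ← 2.400000 + 0.08·(-10.137600) = 1.588992
s=0.080000, y=1.588992: f=-4.363816 → y ← 1.588992 + 0.08·(-4.363816) = 1.239887
s=0.160000, y=1.239887: f=-2.545682 → y ← 1.239887 + 0.08·(-2.545682) = 1.036232
y(0.24) ≈ 1.0362

1.0362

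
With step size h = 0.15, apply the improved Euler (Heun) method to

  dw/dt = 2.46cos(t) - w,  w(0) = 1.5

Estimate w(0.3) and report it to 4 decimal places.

Heun: k1 = f(t_n, w_n); k2 = f(t_n + h, w_n + h·k1); w_{n+1} = w_n + (h/2)·(k1 + k2).
t=0.000000, w=1.500000:
  k1 = f(0.000000, 1.500000) = 0.960000
  k2 = f(0.150000, 1.644000) = 0.788377
  w ← 1.500000 + (0.15/2)·(0.960000 + 0.788377) = 1.631128
t=0.150000, w=1.631128:
  k1 = f(0.150000, 1.631128) = 0.801249
  k2 = f(0.300000, 1.751316) = 0.598812
  w ← 1.631128 + (0.15/2)·(0.801249 + 0.598812) = 1.736133
w(0.3) ≈ 1.7361

1.7361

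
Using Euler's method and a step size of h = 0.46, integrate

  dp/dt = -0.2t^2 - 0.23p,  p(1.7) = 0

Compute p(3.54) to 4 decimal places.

Euler: p_{n+1} = p_n + h·f(t_n, p_n).
t=1.700000, p=0.000000: f=-0.578000 → p ← 0.000000 + 0.46·(-0.578000) = -0.265880
t=2.160000, p=-0.265880: f=-0.871968 → p ← -0.265880 + 0.46·(-0.871968) = -0.666985
t=2.620000, p=-0.666985: f=-1.219473 → p ← -0.666985 + 0.46·(-1.219473) = -1.227943
t=3.080000, p=-1.227943: f=-1.614853 → p ← -1.227943 + 0.46·(-1.614853) = -1.970775
p(3.54) ≈ -1.9708

-1.9708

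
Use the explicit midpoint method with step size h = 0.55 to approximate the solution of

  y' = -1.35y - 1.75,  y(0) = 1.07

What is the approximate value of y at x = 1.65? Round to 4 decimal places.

-0.9377

Midpoint: k1 = f(x_n, y_n); k2 = f(x_n + h/2, y_n + (h/2)·k1); y_{n+1} = y_n + h·k2.
x=0.000000, y=1.070000:
  k1 = f(0.000000, 1.070000) = -3.194500
  k2 = f(0.275000, 0.191512) = -2.008542
  y ← 1.070000 + 0.55·(-2.008542) = -0.034698
x=0.550000, y=-0.034698:
  k1 = f(0.550000, -0.034698) = -1.703158
  k2 = f(0.825000, -0.503066) = -1.070860
  y ← -0.034698 + 0.55·(-1.070860) = -0.623671
x=1.100000, y=-0.623671:
  k1 = f(1.100000, -0.623671) = -0.908044
  k2 = f(1.375000, -0.873383) = -0.570933
  y ← -0.623671 + 0.55·(-0.570933) = -0.937684
y(1.65) ≈ -0.9377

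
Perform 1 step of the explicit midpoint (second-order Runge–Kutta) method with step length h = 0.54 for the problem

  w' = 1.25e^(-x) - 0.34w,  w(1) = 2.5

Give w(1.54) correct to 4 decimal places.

Midpoint: k1 = f(x_n, w_n); k2 = f(x_n + h/2, w_n + (h/2)·k1); w_{n+1} = w_n + h·k2.
x=1.000000, w=2.500000:
  k1 = f(1.000000, 2.500000) = -0.390151
  k2 = f(1.270000, 2.394659) = -0.463145
  w ← 2.500000 + 0.54·(-0.463145) = 2.249902
w(1.54) ≈ 2.2499

2.2499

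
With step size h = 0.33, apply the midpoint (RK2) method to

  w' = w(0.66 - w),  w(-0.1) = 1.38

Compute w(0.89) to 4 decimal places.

0.9225

Midpoint: k1 = f(x_n, w_n); k2 = f(x_n + h/2, w_n + (h/2)·k1); w_{n+1} = w_n + h·k2.
x=-0.100000, w=1.380000:
  k1 = f(-0.100000, 1.380000) = -0.993600
  k2 = f(0.065000, 1.216056) = -0.676195
  w ← 1.380000 + 0.33·(-0.676195) = 1.156856
x=0.230000, w=1.156856:
  k1 = f(0.230000, 1.156856) = -0.574790
  k2 = f(0.395000, 1.062015) = -0.426946
  w ← 1.156856 + 0.33·(-0.426946) = 1.015963
x=0.560000, w=1.015963:
  k1 = f(0.560000, 1.015963) = -0.361646
  k2 = f(0.725000, 0.956292) = -0.283341
  w ← 1.015963 + 0.33·(-0.283341) = 0.922461
w(0.89) ≈ 0.9225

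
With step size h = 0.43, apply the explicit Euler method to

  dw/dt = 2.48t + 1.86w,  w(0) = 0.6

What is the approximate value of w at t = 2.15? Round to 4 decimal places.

21.2854

Euler: w_{n+1} = w_n + h·f(t_n, w_n).
t=0.000000, w=0.600000: f=1.116000 → w ← 0.600000 + 0.43·1.116000 = 1.079880
t=0.430000, w=1.079880: f=3.074977 → w ← 1.079880 + 0.43·3.074977 = 2.402120
t=0.860000, w=2.402120: f=6.600743 → w ← 2.402120 + 0.43·6.600743 = 5.240440
t=1.290000, w=5.240440: f=12.946418 → w ← 5.240440 + 0.43·12.946418 = 10.807399
t=1.720000, w=10.807399: f=24.367363 → w ← 10.807399 + 0.43·24.367363 = 21.285365
w(2.15) ≈ 21.2854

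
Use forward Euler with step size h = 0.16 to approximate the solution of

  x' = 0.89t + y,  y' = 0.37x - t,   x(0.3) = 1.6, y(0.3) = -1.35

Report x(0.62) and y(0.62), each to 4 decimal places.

Euler on (x,y): x_{n+1} = x_n + h·x', y_{n+1} = y_n + h·y'.
0.300000: (1.600000, -1.350000); f=(-1.083000, 0.292000) → (1.426720, -1.303280)
0.460000: (1.426720, -1.303280); f=(-0.893880, 0.067886) → (1.283699, -1.292418)
(x(0.62), y(0.62)) ≈ (1.2837, -1.2924)

1.2837, -1.2924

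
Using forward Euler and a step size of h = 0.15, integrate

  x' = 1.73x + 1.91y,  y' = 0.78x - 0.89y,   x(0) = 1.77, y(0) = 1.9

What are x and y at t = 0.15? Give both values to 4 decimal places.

Euler on (x,y): x_{n+1} = x_n + h·x', y_{n+1} = y_n + h·y'.
0.000000: (1.770000, 1.900000); f=(6.691100, -0.310400) → (2.773665, 1.853440)
(x(0.15), y(0.15)) ≈ (2.7737, 1.8534)

2.7737, 1.8534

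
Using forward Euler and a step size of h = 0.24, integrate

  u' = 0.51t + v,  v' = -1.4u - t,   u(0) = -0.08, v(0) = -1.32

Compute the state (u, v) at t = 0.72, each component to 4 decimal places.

Euler on (u,v): u_{n+1} = u_n + h·u', v_{n+1} = v_n + h·v'.
0.000000: (-0.080000, -1.320000); f=(-1.320000, 0.112000) → (-0.396800, -1.293120)
0.240000: (-0.396800, -1.293120); f=(-1.170720, 0.315520) → (-0.677773, -1.217395)
0.480000: (-0.677773, -1.217395); f=(-0.972595, 0.468882) → (-0.911196, -1.104864)
(u(0.72), v(0.72)) ≈ (-0.9112, -1.1049)

-0.9112, -1.1049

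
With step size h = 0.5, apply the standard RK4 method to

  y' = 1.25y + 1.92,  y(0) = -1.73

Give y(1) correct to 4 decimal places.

-2.2125

RK4: k1 = f(s_n, y_n); k2 = f(s_n + h/2, y_n + (h/2)·k1); k3 = f(s_n + h/2, y_n + (h/2)·k2); k4 = f(s_n + h, y_n + h·k3); y_{n+1} = y_n + (h/6)·(k1 + 2k2 + 2k3 + k4).
s=0.000000, y=-1.730000:
  k1 = f(0.000000, -1.730000) = -0.242500
  k2 = f(0.250000, -1.790625) = -0.318281
  k3 = f(0.250000, -1.809570) = -0.341963
  k4 = f(0.500000, -1.900981) = -0.456227
  y ← -1.730000 + (0.5/6)·(k1 + 2k2 + 2k3 + k4) = -1.898268
s=0.500000, y=-1.898268:
  k1 = f(0.500000, -1.898268) = -0.452835
  k2 = f(0.750000, -2.011477) = -0.594346
  k3 = f(0.750000, -2.046854) = -0.638568
  k4 = f(1.000000, -2.217552) = -0.851940
  y ← -1.898268 + (0.5/6)·(k1 + 2k2 + 2k3 + k4) = -2.212485
y(1) ≈ -2.2125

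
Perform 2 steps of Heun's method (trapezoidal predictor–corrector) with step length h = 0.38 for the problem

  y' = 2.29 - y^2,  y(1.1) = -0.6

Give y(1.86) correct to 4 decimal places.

0.8502

Heun: k1 = f(x_n, y_n); k2 = f(x_n + h, y_n + h·k1); y_{n+1} = y_n + (h/2)·(k1 + k2).
x=1.100000, y=-0.600000:
  k1 = f(1.100000, -0.600000) = 1.930000
  k2 = f(1.480000, 0.133400) = 2.272204
  y ← -0.600000 + (0.38/2)·(1.930000 + 2.272204) = 0.198419
x=1.480000, y=0.198419:
  k1 = f(1.480000, 0.198419) = 2.250630
  k2 = f(1.860000, 1.053658) = 1.179804
  y ← 0.198419 + (0.38/2)·(2.250630 + 1.179804) = 0.850201
y(1.86) ≈ 0.8502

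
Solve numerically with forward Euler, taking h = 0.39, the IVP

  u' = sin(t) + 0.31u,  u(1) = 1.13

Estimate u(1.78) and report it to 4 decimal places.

Euler: u_{n+1} = u_n + h·f(t_n, u_n).
t=1.000000, u=1.130000: f=1.191771 → u ← 1.130000 + 0.39·1.191771 = 1.594791
t=1.390000, u=1.594791: f=1.478086 → u ← 1.594791 + 0.39·1.478086 = 2.171244
u(1.78) ≈ 2.1712

2.1712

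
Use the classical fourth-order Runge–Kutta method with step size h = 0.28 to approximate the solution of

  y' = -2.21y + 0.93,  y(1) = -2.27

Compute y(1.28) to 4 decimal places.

-1.0303

RK4: k1 = f(s_n, y_n); k2 = f(s_n + h/2, y_n + (h/2)·k1); k3 = f(s_n + h/2, y_n + (h/2)·k2); k4 = f(s_n + h, y_n + h·k3); y_{n+1} = y_n + (h/6)·(k1 + 2k2 + 2k3 + k4).
s=1.000000, y=-2.270000:
  k1 = f(1.000000, -2.270000) = 5.946700
  k2 = f(1.140000, -1.437462) = 4.106791
  k3 = f(1.140000, -1.695049) = 4.676059
  k4 = f(1.280000, -0.960704) = 3.053155
  y ← -2.270000 + (0.28/6)·(k1 + 2k2 + 2k3 + k4) = -1.030274
y(1.28) ≈ -1.0303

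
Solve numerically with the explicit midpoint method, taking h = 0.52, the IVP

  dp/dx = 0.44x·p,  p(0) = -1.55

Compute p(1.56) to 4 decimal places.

-2.6026

Midpoint: k1 = f(x_n, p_n); k2 = f(x_n + h/2, p_n + (h/2)·k1); p_{n+1} = p_n + h·k2.
x=0.000000, p=-1.550000:
  k1 = f(0.000000, -1.550000) = 0.000000
  k2 = f(0.260000, -1.550000) = -0.177320
  p ← -1.550000 + 0.52·(-0.177320) = -1.642206
x=0.520000, p=-1.642206:
  k1 = f(0.520000, -1.642206) = -0.375737
  k2 = f(0.780000, -1.739898) = -0.597133
  p ← -1.642206 + 0.52·(-0.597133) = -1.952716
x=1.040000, p=-1.952716:
  k1 = f(1.040000, -1.952716) = -0.893563
  k2 = f(1.300000, -2.185042) = -1.249844
  p ← -1.952716 + 0.52·(-1.249844) = -2.602634
p(1.56) ≈ -2.6026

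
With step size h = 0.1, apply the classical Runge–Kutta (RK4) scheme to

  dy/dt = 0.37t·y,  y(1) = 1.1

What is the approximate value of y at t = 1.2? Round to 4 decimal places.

RK4: k1 = f(t_n, y_n); k2 = f(t_n + h/2, y_n + (h/2)·k1); k3 = f(t_n + h/2, y_n + (h/2)·k2); k4 = f(t_n + h, y_n + h·k3); y_{n+1} = y_n + (h/6)·(k1 + 2k2 + 2k3 + k4).
t=1.000000, y=1.100000:
  k1 = f(1.000000, 1.100000) = 0.407000
  k2 = f(1.050000, 1.120350) = 0.435256
  k3 = f(1.050000, 1.121763) = 0.435805
  k4 = f(1.100000, 1.143580) = 0.465437
  y ← 1.100000 + (0.1/6)·(k1 + 2k2 + 2k3 + k4) = 1.143576
t=1.100000, y=1.143576:
  k1 = f(1.100000, 1.143576) = 0.465435
  k2 = f(1.150000, 1.166848) = 0.496494
  k3 = f(1.150000, 1.168401) = 0.497154
  k4 = f(1.200000, 1.193291) = 0.529821
  y ← 1.143576 + (0.1/6)·(k1 + 2k2 + 2k3 + k4) = 1.193285
y(1.2) ≈ 1.1933

1.1933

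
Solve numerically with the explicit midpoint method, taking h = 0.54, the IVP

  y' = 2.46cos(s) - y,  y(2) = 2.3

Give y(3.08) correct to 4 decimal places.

Midpoint: k1 = f(s_n, y_n); k2 = f(s_n + h/2, y_n + (h/2)·k1); y_{n+1} = y_n + h·k2.
s=2.000000, y=2.300000:
  k1 = f(2.000000, 2.300000) = -3.323721
  k2 = f(2.270000, 1.402595) = -2.985872
  y ← 2.300000 + 0.54·(-2.985872) = 0.687629
s=2.540000, y=0.687629:
  k1 = f(2.540000, 0.687629) = -2.715740
  k2 = f(2.810000, -0.045621) = -2.280371
  y ← 0.687629 + 0.54·(-2.280371) = -0.543771
y(3.08) ≈ -0.5438

-0.5438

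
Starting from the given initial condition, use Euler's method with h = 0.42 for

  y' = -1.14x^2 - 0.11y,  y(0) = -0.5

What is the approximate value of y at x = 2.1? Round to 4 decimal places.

Euler: y_{n+1} = y_n + h·f(x_n, y_n).
x=0.000000, y=-0.500000: f=0.055000 → y ← -0.500000 + 0.42·0.055000 = -0.476900
x=0.420000, y=-0.476900: f=-0.148637 → y ← -0.476900 + 0.42·(-0.148637) = -0.539328
x=0.840000, y=-0.539328: f=-0.745058 → y ← -0.539328 + 0.42·(-0.745058) = -0.852252
x=1.260000, y=-0.852252: f=-1.716116 → y ← -0.852252 + 0.42·(-1.716116) = -1.573021
x=1.680000, y=-1.573021: f=-3.044504 → y ← -1.573021 + 0.42·(-3.044504) = -2.851712
y(2.1) ≈ -2.8517

-2.8517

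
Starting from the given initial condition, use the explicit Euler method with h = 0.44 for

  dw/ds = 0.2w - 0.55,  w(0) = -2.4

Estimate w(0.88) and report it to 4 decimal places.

-3.3463

Euler: w_{n+1} = w_n + h·f(s_n, w_n).
s=0.000000, w=-2.400000: f=-1.030000 → w ← -2.400000 + 0.44·(-1.030000) = -2.853200
s=0.440000, w=-2.853200: f=-1.120640 → w ← -2.853200 + 0.44·(-1.120640) = -3.346282
w(0.88) ≈ -3.3463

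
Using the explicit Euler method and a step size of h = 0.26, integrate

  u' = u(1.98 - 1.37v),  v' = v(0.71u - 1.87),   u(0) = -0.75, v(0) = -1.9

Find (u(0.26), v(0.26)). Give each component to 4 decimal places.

Euler on (u,v): u_{n+1} = u_n + h·u', v_{n+1} = v_n + h·v'.
0.000000: (-0.750000, -1.900000); f=(-3.437250, 4.564750) → (-1.643685, -0.713165)
(u(0.26), v(0.26)) ≈ (-1.6437, -0.7132)

-1.6437, -0.7132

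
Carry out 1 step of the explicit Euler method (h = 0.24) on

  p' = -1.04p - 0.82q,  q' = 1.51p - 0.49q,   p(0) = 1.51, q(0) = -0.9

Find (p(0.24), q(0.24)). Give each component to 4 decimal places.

Euler on (p,q): p_{n+1} = p_n + h·p', q_{n+1} = q_n + h·q'.
0.000000: (1.510000, -0.900000); f=(-0.832400, 2.721100) → (1.310224, -0.246936)
(p(0.24), q(0.24)) ≈ (1.3102, -0.2469)

1.3102, -0.2469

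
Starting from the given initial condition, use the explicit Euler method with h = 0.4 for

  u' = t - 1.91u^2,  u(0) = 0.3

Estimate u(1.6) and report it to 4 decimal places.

Euler: u_{n+1} = u_n + h·f(t_n, u_n).
t=0.000000, u=0.300000: f=-0.171900 → u ← 0.300000 + 0.4·(-0.171900) = 0.231240
t=0.400000, u=0.231240: f=0.297869 → u ← 0.231240 + 0.4·0.297869 = 0.350387
t=0.800000, u=0.350387: f=0.565507 → u ← 0.350387 + 0.4·0.565507 = 0.576590
t=1.200000, u=0.576590: f=0.565009 → u ← 0.576590 + 0.4·0.565009 = 0.802594
u(1.6) ≈ 0.8026

0.8026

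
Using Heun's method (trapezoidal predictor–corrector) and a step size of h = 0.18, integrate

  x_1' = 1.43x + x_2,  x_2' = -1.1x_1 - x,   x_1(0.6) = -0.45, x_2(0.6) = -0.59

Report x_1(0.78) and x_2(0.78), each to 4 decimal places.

-0.3803, -0.6299

Heun on (x_1,x_2): k1 = f(x_n, state_n); k2 = f(x_n + h, state_n + h·k1); state_{n+1} = state_n + (h/2)·(k1 + k2).
0.600000: (-0.450000, -0.590000)
  k1 = (0.268000, -0.105000)
  predictor → (-0.401760, -0.608900)
  k2 = (0.506500, -0.338064)
  → (-0.380295, -0.629876)
(x_1(0.78), x_2(0.78)) ≈ (-0.3803, -0.6299)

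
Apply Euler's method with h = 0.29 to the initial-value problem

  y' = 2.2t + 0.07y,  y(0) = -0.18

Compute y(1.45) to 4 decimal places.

1.6891

Euler: y_{n+1} = y_n + h·f(t_n, y_n).
t=0.000000, y=-0.180000: f=-0.012600 → y ← -0.180000 + 0.29·(-0.012600) = -0.183654
t=0.290000, y=-0.183654: f=0.625144 → y ← -0.183654 + 0.29·0.625144 = -0.002362
t=0.580000, y=-0.002362: f=1.275835 → y ← -0.002362 + 0.29·1.275835 = 0.367630
t=0.870000, y=0.367630: f=1.939734 → y ← 0.367630 + 0.29·1.939734 = 0.930153
t=1.160000, y=0.930153: f=2.617111 → y ← 0.930153 + 0.29·2.617111 = 1.689115
y(1.45) ≈ 1.6891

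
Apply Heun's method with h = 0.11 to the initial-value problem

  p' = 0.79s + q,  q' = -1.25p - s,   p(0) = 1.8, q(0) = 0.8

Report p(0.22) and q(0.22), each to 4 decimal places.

Heun on (p,q): k1 = f(s_n, state_n); k2 = f(s_n + h, state_n + h·k1); state_{n+1} = state_n + (h/2)·(k1 + k2).
0.000000: (1.800000, 0.800000)
  k1 = (0.800000, -2.250000)
  predictor → (1.888000, 0.552500)
  k2 = (0.639400, -2.470000)
  → (1.879167, 0.540400)
0.110000: (1.879167, 0.540400)
  k1 = (0.627300, -2.458959)
  predictor → (1.948170, 0.269915)
  k2 = (0.443715, -2.655213)
  → (1.938073, 0.259121)
(p(0.22), q(0.22)) ≈ (1.9381, 0.2591)

1.9381, 0.2591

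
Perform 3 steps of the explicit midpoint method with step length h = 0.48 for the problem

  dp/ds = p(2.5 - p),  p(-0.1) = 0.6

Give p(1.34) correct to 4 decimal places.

2.2610

Midpoint: k1 = f(s_n, p_n); k2 = f(s_n + h/2, p_n + (h/2)·k1); p_{n+1} = p_n + h·k2.
s=-0.100000, p=0.600000:
  k1 = f(-0.100000, 0.600000) = 1.140000
  k2 = f(0.140000, 0.873600) = 1.420823
  p ← 0.600000 + 0.48·1.420823 = 1.281995
s=0.380000, p=1.281995:
  k1 = f(0.380000, 1.281995) = 1.561476
  k2 = f(0.620000, 1.656749) = 1.397055
  p ← 1.281995 + 0.48·1.397055 = 1.952581
s=0.860000, p=1.952581:
  k1 = f(0.860000, 1.952581) = 1.068879
  k2 = f(1.100000, 2.209112) = 0.642603
  p ← 1.952581 + 0.48·0.642603 = 2.261031
p(1.34) ≈ 2.2610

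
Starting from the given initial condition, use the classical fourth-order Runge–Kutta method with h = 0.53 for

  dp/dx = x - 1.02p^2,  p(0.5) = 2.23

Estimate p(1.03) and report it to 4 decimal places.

RK4: k1 = f(x_n, p_n); k2 = f(x_n + h/2, p_n + (h/2)·k1); k3 = f(x_n + h/2, p_n + (h/2)·k2); k4 = f(x_n + h, p_n + h·k3); p_{n+1} = p_n + (h/6)·(k1 + 2k2 + 2k3 + k4).
x=0.500000, p=2.230000:
  k1 = f(0.500000, 2.230000) = -4.572358
  k2 = f(0.765000, 1.018325) = -0.292726
  k3 = f(0.765000, 2.152428) = -3.960604
  k4 = f(1.030000, 0.130880) = 1.012528
  p ← 2.230000 + (0.53/6)·(k1 + 2k2 + 2k3 + k4) = 1.164127
p(1.03) ≈ 1.1641

1.1641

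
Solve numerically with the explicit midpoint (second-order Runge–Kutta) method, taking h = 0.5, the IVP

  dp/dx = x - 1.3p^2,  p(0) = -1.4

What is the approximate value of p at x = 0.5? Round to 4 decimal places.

Midpoint: k1 = f(x_n, p_n); k2 = f(x_n + h/2, p_n + (h/2)·k1); p_{n+1} = p_n + h·k2.
x=0.000000, p=-1.400000:
  k1 = f(0.000000, -1.400000) = -2.548000
  k2 = f(0.250000, -2.037000) = -5.144180
  p ← -1.400000 + 0.5·(-5.144180) = -3.972090
p(0.5) ≈ -3.9721

-3.9721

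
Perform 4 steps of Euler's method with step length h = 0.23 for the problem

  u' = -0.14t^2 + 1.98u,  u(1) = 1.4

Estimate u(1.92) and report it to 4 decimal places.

Euler: u_{n+1} = u_n + h·f(t_n, u_n).
t=1.000000, u=1.400000: f=2.632000 → u ← 1.400000 + 0.23·2.632000 = 2.005360
t=1.230000, u=2.005360: f=3.758807 → u ← 2.005360 + 0.23·3.758807 = 2.869886
t=1.460000, u=2.869886: f=5.383949 → u ← 2.869886 + 0.23·5.383949 = 4.108194
t=1.690000, u=4.108194: f=7.734370 → u ← 4.108194 + 0.23·7.734370 = 5.887099
u(1.92) ≈ 5.8871

5.8871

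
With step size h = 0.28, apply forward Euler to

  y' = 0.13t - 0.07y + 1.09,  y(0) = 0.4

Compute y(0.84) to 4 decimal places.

Euler: y_{n+1} = y_n + h·f(t_n, y_n).
t=0.000000, y=0.400000: f=1.062000 → y ← 0.400000 + 0.28·1.062000 = 0.697360
t=0.280000, y=0.697360: f=1.077585 → y ← 0.697360 + 0.28·1.077585 = 0.999084
t=0.560000, y=0.999084: f=1.092864 → y ← 0.999084 + 0.28·1.092864 = 1.305086
y(0.84) ≈ 1.3051

1.3051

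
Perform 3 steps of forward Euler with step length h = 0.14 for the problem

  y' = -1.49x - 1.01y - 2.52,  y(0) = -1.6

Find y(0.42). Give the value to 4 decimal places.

Euler: y_{n+1} = y_n + h·f(x_n, y_n).
x=0.000000, y=-1.600000: f=-0.904000 → y ← -1.600000 + 0.14·(-0.904000) = -1.726560
x=0.140000, y=-1.726560: f=-0.984774 → y ← -1.726560 + 0.14·(-0.984774) = -1.864428
x=0.280000, y=-1.864428: f=-1.054127 → y ← -1.864428 + 0.14·(-1.054127) = -2.012006
y(0.42) ≈ -2.0120

-2.0120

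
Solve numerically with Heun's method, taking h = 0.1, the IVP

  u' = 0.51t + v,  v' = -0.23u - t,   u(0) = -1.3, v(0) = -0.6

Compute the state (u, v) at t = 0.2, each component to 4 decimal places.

-1.4047, -0.5576

Heun on (u,v): k1 = f(t_n, state_n); k2 = f(t_n + h, state_n + h·k1); state_{n+1} = state_n + (h/2)·(k1 + k2).
0.000000: (-1.300000, -0.600000)
  k1 = (-0.600000, 0.299000)
  predictor → (-1.360000, -0.570100)
  k2 = (-0.519100, 0.212800)
  → (-1.355955, -0.574410)
0.100000: (-1.355955, -0.574410)
  k1 = (-0.523410, 0.211870)
  predictor → (-1.408296, -0.553223)
  k2 = (-0.451223, 0.123908)
  → (-1.404687, -0.557621)
(u(0.2), v(0.2)) ≈ (-1.4047, -0.5576)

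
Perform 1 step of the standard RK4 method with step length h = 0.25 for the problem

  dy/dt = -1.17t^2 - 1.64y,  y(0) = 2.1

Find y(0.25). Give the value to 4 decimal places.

1.3883

RK4: k1 = f(t_n, y_n); k2 = f(t_n + h/2, y_n + (h/2)·k1); k3 = f(t_n + h/2, y_n + (h/2)·k2); k4 = f(t_n + h, y_n + h·k3); y_{n+1} = y_n + (h/6)·(k1 + 2k2 + 2k3 + k4).
t=0.000000, y=2.100000:
  k1 = f(0.000000, 2.100000) = -3.444000
  k2 = f(0.125000, 1.669500) = -2.756261
  k3 = f(0.125000, 1.755467) = -2.897248
  k4 = f(0.250000, 1.375688) = -2.329253
  y ← 2.100000 + (0.25/6)·(k1 + 2k2 + 2k3 + k4) = 1.388322
y(0.25) ≈ 1.3883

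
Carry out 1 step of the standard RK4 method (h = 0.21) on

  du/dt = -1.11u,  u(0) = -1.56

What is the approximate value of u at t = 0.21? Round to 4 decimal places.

-1.2356

RK4: k1 = f(t_n, u_n); k2 = f(t_n + h/2, u_n + (h/2)·k1); k3 = f(t_n + h/2, u_n + (h/2)·k2); k4 = f(t_n + h, u_n + h·k3); u_{n+1} = u_n + (h/6)·(k1 + 2k2 + 2k3 + k4).
t=0.000000, u=-1.560000:
  k1 = f(0.000000, -1.560000) = 1.731600
  k2 = f(0.105000, -1.378182) = 1.529782
  k3 = f(0.105000, -1.399373) = 1.553304
  k4 = f(0.210000, -1.233806) = 1.369525
  u ← -1.560000 + (0.21/6)·(k1 + 2k2 + 2k3 + k4) = -1.235645
u(0.21) ≈ -1.2356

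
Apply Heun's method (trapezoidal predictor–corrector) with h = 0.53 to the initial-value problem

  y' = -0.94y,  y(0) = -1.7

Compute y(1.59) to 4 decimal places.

-0.4168

Heun: k1 = f(t_n, y_n); k2 = f(t_n + h, y_n + h·k1); y_{n+1} = y_n + (h/2)·(k1 + k2).
t=0.000000, y=-1.700000:
  k1 = f(0.000000, -1.700000) = 1.598000
  k2 = f(0.530000, -0.853060) = 0.801876
  y ← -1.700000 + (0.53/2)·(1.598000 + 0.801876) = -1.064033
t=0.530000, y=-1.064033:
  k1 = f(0.530000, -1.064033) = 1.000191
  k2 = f(1.060000, -0.533932) = 0.501896
  y ← -1.064033 + (0.53/2)·(1.000191 + 0.501896) = -0.665980
t=1.060000, y=-0.665980:
  k1 = f(1.060000, -0.665980) = 0.626021
  k2 = f(1.590000, -0.334189) = 0.314137
  y ← -0.665980 + (0.53/2)·(0.626021 + 0.314137) = -0.416838
y(1.59) ≈ -0.4168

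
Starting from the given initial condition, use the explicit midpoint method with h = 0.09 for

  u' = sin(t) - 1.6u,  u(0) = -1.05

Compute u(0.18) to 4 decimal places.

Midpoint: k1 = f(t_n, u_n); k2 = f(t_n + h/2, u_n + (h/2)·k1); u_{n+1} = u_n + h·k2.
t=0.000000, u=-1.050000:
  k1 = f(0.000000, -1.050000) = 1.680000
  k2 = f(0.045000, -0.974400) = 1.604025
  u ← -1.050000 + 0.09·1.604025 = -0.905638
t=0.090000, u=-0.905638:
  k1 = f(0.090000, -0.905638) = 1.538899
  k2 = f(0.135000, -0.836387) = 1.472810
  u ← -0.905638 + 0.09·1.472810 = -0.773085
u(0.18) ≈ -0.7731

-0.7731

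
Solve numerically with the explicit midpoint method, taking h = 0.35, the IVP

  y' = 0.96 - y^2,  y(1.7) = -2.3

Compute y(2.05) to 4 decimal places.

-5.2364

Midpoint: k1 = f(x_n, y_n); k2 = f(x_n + h/2, y_n + (h/2)·k1); y_{n+1} = y_n + h·k2.
x=1.700000, y=-2.300000:
  k1 = f(1.700000, -2.300000) = -4.330000
  k2 = f(1.875000, -3.057750) = -8.389835
  y ← -2.300000 + 0.35·(-8.389835) = -5.236442
y(2.05) ≈ -5.2364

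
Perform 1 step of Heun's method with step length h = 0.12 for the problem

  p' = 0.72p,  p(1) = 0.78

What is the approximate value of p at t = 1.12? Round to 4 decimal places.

Heun: k1 = f(t_n, p_n); k2 = f(t_n + h, p_n + h·k1); p_{n+1} = p_n + (h/2)·(k1 + k2).
t=1.000000, p=0.780000:
  k1 = f(1.000000, 0.780000) = 0.561600
  k2 = f(1.120000, 0.847392) = 0.610122
  p ← 0.780000 + (0.12/2)·(0.561600 + 0.610122) = 0.850303
p(1.12) ≈ 0.8503

0.8503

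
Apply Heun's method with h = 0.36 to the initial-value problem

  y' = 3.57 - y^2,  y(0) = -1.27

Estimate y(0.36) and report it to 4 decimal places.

-0.3327

Heun: k1 = f(x_n, y_n); k2 = f(x_n + h, y_n + h·k1); y_{n+1} = y_n + (h/2)·(k1 + k2).
x=0.000000, y=-1.270000:
  k1 = f(0.000000, -1.270000) = 1.957100
  k2 = f(0.360000, -0.565444) = 3.250273
  y ← -1.270000 + (0.36/2)·(1.957100 + 3.250273) = -0.332673
y(0.36) ≈ -0.3327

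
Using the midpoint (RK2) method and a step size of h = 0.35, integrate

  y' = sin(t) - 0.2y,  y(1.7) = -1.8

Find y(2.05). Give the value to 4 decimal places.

-1.3566

Midpoint: k1 = f(t_n, y_n); k2 = f(t_n + h/2, y_n + (h/2)·k1); y_{n+1} = y_n + h·k2.
t=1.700000, y=-1.800000:
  k1 = f(1.700000, -1.800000) = 1.351665
  k2 = f(1.875000, -1.563459) = 1.266778
  y ← -1.800000 + 0.35·1.266778 = -1.356628
y(2.05) ≈ -1.3566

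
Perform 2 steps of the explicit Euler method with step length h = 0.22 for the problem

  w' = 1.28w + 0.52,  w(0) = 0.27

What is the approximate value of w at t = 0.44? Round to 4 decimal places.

0.7045

Euler: w_{n+1} = w_n + h·f(t_n, w_n).
t=0.000000, w=0.270000: f=0.865600 → w ← 0.270000 + 0.22·0.865600 = 0.460432
t=0.220000, w=0.460432: f=1.109353 → w ← 0.460432 + 0.22·1.109353 = 0.704490
w(0.44) ≈ 0.7045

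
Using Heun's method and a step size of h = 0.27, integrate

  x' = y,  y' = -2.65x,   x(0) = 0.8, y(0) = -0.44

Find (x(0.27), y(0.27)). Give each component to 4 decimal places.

Heun on (x,y): k1 = f(t_n, state_n); k2 = f(t_n + h, state_n + h·k1); state_{n+1} = state_n + (h/2)·(k1 + k2).
0.000000: (0.800000, -0.440000)
  k1 = (-0.440000, -2.120000)
  predictor → (0.681200, -1.012400)
  k2 = (-1.012400, -1.805180)
  → (0.603926, -0.969899)
(x(0.27), y(0.27)) ≈ (0.6039, -0.9699)

0.6039, -0.9699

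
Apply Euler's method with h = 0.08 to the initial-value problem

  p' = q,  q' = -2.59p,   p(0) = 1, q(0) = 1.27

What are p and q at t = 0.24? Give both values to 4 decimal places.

1.2534, 0.5887

Euler on (p,q): p_{n+1} = p_n + h·p', q_{n+1} = q_n + h·q'.
0.000000: (1.000000, 1.270000); f=(1.270000, -2.590000) → (1.101600, 1.062800)
0.080000: (1.101600, 1.062800); f=(1.062800, -2.853144) → (1.186624, 0.834548)
0.160000: (1.186624, 0.834548); f=(0.834548, -3.073356) → (1.253388, 0.588680)
(p(0.24), q(0.24)) ≈ (1.2534, 0.5887)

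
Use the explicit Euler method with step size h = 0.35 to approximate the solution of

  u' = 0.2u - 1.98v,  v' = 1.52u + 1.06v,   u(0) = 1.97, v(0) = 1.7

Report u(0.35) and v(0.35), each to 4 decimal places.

0.9298, 3.3787

Euler on (u,v): u_{n+1} = u_n + h·u', v_{n+1} = v_n + h·v'.
0.000000: (1.970000, 1.700000); f=(-2.972000, 4.796400) → (0.929800, 3.378740)
(u(0.35), v(0.35)) ≈ (0.9298, 3.3787)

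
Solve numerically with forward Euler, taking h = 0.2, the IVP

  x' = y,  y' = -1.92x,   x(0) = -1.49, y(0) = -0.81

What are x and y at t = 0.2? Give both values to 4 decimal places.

Euler on (x,y): x_{n+1} = x_n + h·x', y_{n+1} = y_n + h·y'.
0.000000: (-1.490000, -0.810000); f=(-0.810000, 2.860800) → (-1.652000, -0.237840)
(x(0.2), y(0.2)) ≈ (-1.6520, -0.2378)

-1.6520, -0.2378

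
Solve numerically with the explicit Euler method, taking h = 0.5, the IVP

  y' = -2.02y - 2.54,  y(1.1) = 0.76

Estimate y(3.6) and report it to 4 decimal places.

Euler: y_{n+1} = y_n + h·f(x_n, y_n).
x=1.100000, y=0.760000: f=-4.075200 → y ← 0.760000 + 0.5·(-4.075200) = -1.277600
x=1.600000, y=-1.277600: f=0.040752 → y ← -1.277600 + 0.5·0.040752 = -1.257224
x=2.100000, y=-1.257224: f=-0.000408 → y ← -1.257224 + 0.5·(-0.000408) = -1.257428
x=2.600000, y=-1.257428: f=0.000004 → y ← -1.257428 + 0.5·0.000004 = -1.257426
x=3.100000, y=-1.257426: f=0.000000 → y ← -1.257426 + 0.5·0.000000 = -1.257426
y(3.6) ≈ -1.2574

-1.2574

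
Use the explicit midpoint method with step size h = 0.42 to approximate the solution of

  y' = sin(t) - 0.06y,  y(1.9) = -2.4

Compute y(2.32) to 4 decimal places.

Midpoint: k1 = f(t_n, y_n); k2 = f(t_n + h/2, y_n + (h/2)·k1); y_{n+1} = y_n + h·k2.
t=1.900000, y=-2.400000:
  k1 = f(1.900000, -2.400000) = 1.090300
  k2 = f(2.110000, -2.171037) = 0.988380
  y ← -2.400000 + 0.42·0.988380 = -1.984880
y(2.32) ≈ -1.9849

-1.9849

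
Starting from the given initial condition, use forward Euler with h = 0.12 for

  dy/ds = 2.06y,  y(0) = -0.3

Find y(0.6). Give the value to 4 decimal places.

-0.9053

Euler: y_{n+1} = y_n + h·f(s_n, y_n).
s=0.000000, y=-0.300000: f=-0.618000 → y ← -0.300000 + 0.12·(-0.618000) = -0.374160
s=0.120000, y=-0.374160: f=-0.770770 → y ← -0.374160 + 0.12·(-0.770770) = -0.466652
s=0.240000, y=-0.466652: f=-0.961304 → y ← -0.466652 + 0.12·(-0.961304) = -0.582009
s=0.360000, y=-0.582009: f=-1.198938 → y ← -0.582009 + 0.12·(-1.198938) = -0.725881
s=0.480000, y=-0.725881: f=-1.495316 → y ← -0.725881 + 0.12·(-1.495316) = -0.905319
y(0.6) ≈ -0.9053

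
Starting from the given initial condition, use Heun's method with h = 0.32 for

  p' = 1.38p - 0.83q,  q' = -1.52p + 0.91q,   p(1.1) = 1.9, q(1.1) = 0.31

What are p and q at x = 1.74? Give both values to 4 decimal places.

Heun on (p,q): k1 = f(x_n, state_n); k2 = f(x_n + h, state_n + h·k1); state_{n+1} = state_n + (h/2)·(k1 + k2).
1.100000: (1.900000, 0.310000)
  k1 = (2.364700, -2.605900)
  predictor → (2.656704, -0.523888)
  k2 = (4.101079, -4.514928)
  → (2.934525, -0.829333)
1.420000: (2.934525, -0.829333)
  k1 = (4.737990, -5.215170)
  predictor → (4.450681, -2.498187)
  k2 = (8.215435, -9.038386)
  → (5.007073, -3.109901)
(p(1.74), q(1.74)) ≈ (5.0071, -3.1099)

5.0071, -3.1099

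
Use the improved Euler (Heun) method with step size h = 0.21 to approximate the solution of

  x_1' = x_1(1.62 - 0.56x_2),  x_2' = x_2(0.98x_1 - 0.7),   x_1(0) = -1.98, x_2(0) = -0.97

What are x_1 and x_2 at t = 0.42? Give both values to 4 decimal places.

-4.3433, -0.2699

Heun on (x_1,x_2): k1 = f(t_n, state_n); k2 = f(t_n + h, state_n + h·k1); state_{n+1} = state_n + (h/2)·(k1 + k2).
0.000000: (-1.980000, -0.970000)
  k1 = (-4.283136, 2.561188)
  predictor → (-2.879459, -0.432151)
  k2 = (-5.361564, 1.521978)
  → (-2.992694, -0.541268)
0.210000: (-2.992694, -0.541268)
  k1 = (-5.755278, 1.966338)
  predictor → (-4.201302, -0.128337)
  k2 = (-7.108050, 0.618233)
  → (-4.343343, -0.269888)
(x_1(0.42), x_2(0.42)) ≈ (-4.3433, -0.2699)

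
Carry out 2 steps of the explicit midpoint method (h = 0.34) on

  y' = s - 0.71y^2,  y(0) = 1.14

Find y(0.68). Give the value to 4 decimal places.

0.9380

Midpoint: k1 = f(s_n, y_n); k2 = f(s_n + h/2, y_n + (h/2)·k1); y_{n+1} = y_n + h·k2.
s=0.000000, y=1.140000:
  k1 = f(0.000000, 1.140000) = -0.922716
  k2 = f(0.170000, 0.983138) = -0.516258
  y ← 1.140000 + 0.34·(-0.516258) = 0.964472
s=0.340000, y=0.964472:
  k1 = f(0.340000, 0.964472) = -0.320447
  k2 = f(0.510000, 0.909996) = -0.077946
  y ← 0.964472 + 0.34·(-0.077946) = 0.937971
y(0.68) ≈ 0.9380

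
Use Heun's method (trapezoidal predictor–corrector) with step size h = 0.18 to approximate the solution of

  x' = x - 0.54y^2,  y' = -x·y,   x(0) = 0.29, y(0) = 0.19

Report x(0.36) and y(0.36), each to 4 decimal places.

0.4074, 0.1679

Heun on (x,y): k1 = f(t_n, state_n); k2 = f(t_n + h, state_n + h·k1); state_{n+1} = state_n + (h/2)·(k1 + k2).
0.000000: (0.290000, 0.190000)
  k1 = (0.270506, -0.055100)
  predictor → (0.338691, 0.180082)
  k2 = (0.321179, -0.060992)
  → (0.343252, 0.179552)
0.180000: (0.343252, 0.179552)
  k1 = (0.325843, -0.061631)
  predictor → (0.401903, 0.168458)
  k2 = (0.386579, -0.067704)
  → (0.407370, 0.167912)
(x(0.36), y(0.36)) ≈ (0.4074, 0.1679)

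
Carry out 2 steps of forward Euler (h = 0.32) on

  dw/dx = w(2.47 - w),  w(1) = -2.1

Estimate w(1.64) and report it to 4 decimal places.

Euler: w_{n+1} = w_n + h·f(x_n, w_n).
x=1.000000, w=-2.100000: f=-9.597000 → w ← -2.100000 + 0.32·(-9.597000) = -5.171040
x=1.320000, w=-5.171040: f=-39.512123 → w ← -5.171040 + 0.32·(-39.512123) = -17.814920
w(1.64) ≈ -17.8149

-17.8149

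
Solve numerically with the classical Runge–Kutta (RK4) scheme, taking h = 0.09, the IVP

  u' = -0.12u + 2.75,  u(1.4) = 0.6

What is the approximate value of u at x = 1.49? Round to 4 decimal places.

RK4: k1 = f(x_n, u_n); k2 = f(x_n + h/2, u_n + (h/2)·k1); k3 = f(x_n + h/2, u_n + (h/2)·k2); k4 = f(x_n + h, u_n + h·k3); u_{n+1} = u_n + (h/6)·(k1 + 2k2 + 2k3 + k4).
x=1.400000, u=0.600000:
  k1 = f(1.400000, 0.600000) = 2.678000
  k2 = f(1.445000, 0.720510) = 2.663539
  k3 = f(1.445000, 0.719859) = 2.663617
  k4 = f(1.490000, 0.839726) = 2.649233
  u ← 0.600000 + (0.09/6)·(k1 + 2k2 + 2k3 + k4) = 0.839723
u(1.49) ≈ 0.8397

0.8397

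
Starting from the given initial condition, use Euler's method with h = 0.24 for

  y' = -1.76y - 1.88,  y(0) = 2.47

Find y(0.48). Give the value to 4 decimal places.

Euler: y_{n+1} = y_n + h·f(t_n, y_n).
t=0.000000, y=2.470000: f=-6.227200 → y ← 2.470000 + 0.24·(-6.227200) = 0.975472
t=0.240000, y=0.975472: f=-3.596831 → y ← 0.975472 + 0.24·(-3.596831) = 0.112233
y(0.48) ≈ 0.1122

0.1122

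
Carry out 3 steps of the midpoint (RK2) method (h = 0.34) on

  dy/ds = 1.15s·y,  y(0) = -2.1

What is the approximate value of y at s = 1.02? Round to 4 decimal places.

-3.7385

Midpoint: k1 = f(s_n, y_n); k2 = f(s_n + h/2, y_n + (h/2)·k1); y_{n+1} = y_n + h·k2.
s=0.000000, y=-2.100000:
  k1 = f(0.000000, -2.100000) = 0.000000
  k2 = f(0.170000, -2.100000) = -0.410550
  y ← -2.100000 + 0.34·(-0.410550) = -2.239587
s=0.340000, y=-2.239587:
  k1 = f(0.340000, -2.239587) = -0.875679
  k2 = f(0.510000, -2.388452) = -1.400827
  y ← -2.239587 + 0.34·(-1.400827) = -2.715868
s=0.680000, y=-2.715868:
  k1 = f(0.680000, -2.715868) = -2.123809
  k2 = f(0.850000, -3.076916) = -3.007685
  y ← -2.715868 + 0.34·(-3.007685) = -3.738481
y(1.02) ≈ -3.7385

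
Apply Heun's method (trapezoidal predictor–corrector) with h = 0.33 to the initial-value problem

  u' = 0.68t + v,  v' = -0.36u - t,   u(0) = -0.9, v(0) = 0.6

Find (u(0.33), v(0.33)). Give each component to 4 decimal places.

Heun on (u,v): k1 = f(t_n, state_n); k2 = f(t_n + h, state_n + h·k1); state_{n+1} = state_n + (h/2)·(k1 + k2).
0.000000: (-0.900000, 0.600000)
  k1 = (0.600000, 0.324000)
  predictor → (-0.702000, 0.706920)
  k2 = (0.931320, -0.077280)
  → (-0.647332, 0.640709)
(u(0.33), v(0.33)) ≈ (-0.6473, 0.6407)

-0.6473, 0.6407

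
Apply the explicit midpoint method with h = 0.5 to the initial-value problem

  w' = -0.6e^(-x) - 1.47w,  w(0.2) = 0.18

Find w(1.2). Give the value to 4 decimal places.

Midpoint: k1 = f(x_n, w_n); k2 = f(x_n + h/2, w_n + (h/2)·k1); w_{n+1} = w_n + h·k2.
x=0.200000, w=0.180000:
  k1 = f(0.200000, 0.180000) = -0.755838
  k2 = f(0.450000, -0.008960) = -0.369406
  w ← 0.180000 + 0.5·(-0.369406) = -0.004703
x=0.700000, w=-0.004703:
  k1 = f(0.700000, -0.004703) = -0.291038
  k2 = f(0.950000, -0.077463) = -0.118175
  w ← -0.004703 + 0.5·(-0.118175) = -0.063790
w(1.2) ≈ -0.0638

-0.0638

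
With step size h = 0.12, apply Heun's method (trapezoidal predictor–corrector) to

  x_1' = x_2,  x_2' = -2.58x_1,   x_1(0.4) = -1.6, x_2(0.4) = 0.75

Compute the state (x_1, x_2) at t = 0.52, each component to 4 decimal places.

Heun on (x_1,x_2): k1 = f(t_n, state_n); k2 = f(t_n + h, state_n + h·k1); state_{n+1} = state_n + (h/2)·(k1 + k2).
0.400000: (-1.600000, 0.750000)
  k1 = (0.750000, 4.128000)
  predictor → (-1.510000, 1.245360)
  k2 = (1.245360, 3.895800)
  → (-1.480278, 1.231428)
(x_1(0.52), x_2(0.52)) ≈ (-1.4803, 1.2314)

-1.4803, 1.2314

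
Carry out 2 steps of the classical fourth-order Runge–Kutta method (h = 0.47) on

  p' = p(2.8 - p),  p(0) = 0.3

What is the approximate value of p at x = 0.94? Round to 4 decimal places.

1.7446

RK4: k1 = f(x_n, p_n); k2 = f(x_n + h/2, p_n + (h/2)·k1); k3 = f(x_n + h/2, p_n + (h/2)·k2); k4 = f(x_n + h, p_n + h·k3); p_{n+1} = p_n + (h/6)·(k1 + 2k2 + 2k3 + k4).
x=0.000000, p=0.300000:
  k1 = f(0.000000, 0.300000) = 0.750000
  k2 = f(0.235000, 0.476250) = 1.106686
  k3 = f(0.235000, 0.560071) = 1.254520
  k4 = f(0.470000, 0.889624) = 1.699517
  p ← 0.300000 + (0.47/6)·(k1 + 2k2 + 2k3 + k4) = 0.861801
x=0.470000, p=0.861801:
  k1 = f(0.470000, 0.861801) = 1.670342
  k2 = f(0.705000, 1.254331) = 1.938781
  k3 = f(0.705000, 1.317414) = 1.953180
  k4 = f(0.940000, 1.779795) = 1.815755
  p ← 0.861801 + (0.47/6)·(k1 + 2k2 + 2k3 + k4) = 1.744619
p(0.94) ≈ 1.7446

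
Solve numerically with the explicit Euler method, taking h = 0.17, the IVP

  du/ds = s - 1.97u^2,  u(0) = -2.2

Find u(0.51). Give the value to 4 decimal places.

-33.8636

Euler: u_{n+1} = u_n + h·f(s_n, u_n).
s=0.000000, u=-2.200000: f=-9.534800 → u ← -2.200000 + 0.17·(-9.534800) = -3.820916
s=0.170000, u=-3.820916: f=-28.590816 → u ← -3.820916 + 0.17·(-28.590816) = -8.681355
s=0.340000, u=-8.681355: f=-148.130863 → u ← -8.681355 + 0.17·(-148.130863) = -33.863601
u(0.51) ≈ -33.8636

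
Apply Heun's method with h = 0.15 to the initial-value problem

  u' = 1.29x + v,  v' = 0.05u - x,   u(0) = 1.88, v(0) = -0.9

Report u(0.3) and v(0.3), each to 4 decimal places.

Heun on (u,v): k1 = f(x_n, state_n); k2 = f(x_n + h, state_n + h·k1); state_{n+1} = state_n + (h/2)·(k1 + k2).
0.000000: (1.880000, -0.900000)
  k1 = (-0.900000, 0.094000)
  predictor → (1.745000, -0.885900)
  k2 = (-0.692400, -0.062750)
  → (1.760570, -0.897656)
0.150000: (1.760570, -0.897656)
  k1 = (-0.704156, -0.061971)
  predictor → (1.654947, -0.906952)
  k2 = (-0.519952, -0.217253)
  → (1.668762, -0.918598)
(u(0.3), v(0.3)) ≈ (1.6688, -0.9186)

1.6688, -0.9186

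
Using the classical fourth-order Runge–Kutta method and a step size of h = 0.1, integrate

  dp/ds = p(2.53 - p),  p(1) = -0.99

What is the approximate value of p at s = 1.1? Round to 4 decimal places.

RK4: k1 = f(s_n, p_n); k2 = f(s_n + h/2, p_n + (h/2)·k1); k3 = f(s_n + h/2, p_n + (h/2)·k2); k4 = f(s_n + h, p_n + h·k3); p_{n+1} = p_n + (h/6)·(k1 + 2k2 + 2k3 + k4).
s=1.000000, p=-0.990000:
  k1 = f(1.000000, -0.990000) = -3.484800
  k2 = f(1.050000, -1.164240) = -4.300982
  k3 = f(1.050000, -1.205049) = -4.500918
  k4 = f(1.100000, -1.440092) = -5.717296
  p ← -0.990000 + (0.1/6)·(k1 + 2k2 + 2k3 + k4) = -1.436765
p(1.1) ≈ -1.4368

-1.4368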